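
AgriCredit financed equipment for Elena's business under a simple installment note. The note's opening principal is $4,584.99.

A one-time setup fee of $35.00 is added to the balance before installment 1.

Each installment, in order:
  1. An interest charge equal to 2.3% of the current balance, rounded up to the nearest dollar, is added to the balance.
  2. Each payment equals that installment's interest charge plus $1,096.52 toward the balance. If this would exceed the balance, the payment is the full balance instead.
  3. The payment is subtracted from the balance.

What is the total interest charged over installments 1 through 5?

Installment 1: opening $4,619.99; interest $107.00 → $4,726.99; payment $1,203.52; balance $3,523.47
Installment 2: opening $3,523.47; interest $82.00 → $3,605.47; payment $1,178.52; balance $2,426.95
Installment 3: opening $2,426.95; interest $56.00 → $2,482.95; payment $1,152.52; balance $1,330.43
Installment 4: opening $1,330.43; interest $31.00 → $1,361.43; payment $1,127.52; balance $233.91
Installment 5: opening $233.91; interest $6.00 → $239.91; payment $239.91; balance $0.00
Total interest: $107.00 + $82.00 + $56.00 + $31.00 + $6.00 = $282.00

$282.00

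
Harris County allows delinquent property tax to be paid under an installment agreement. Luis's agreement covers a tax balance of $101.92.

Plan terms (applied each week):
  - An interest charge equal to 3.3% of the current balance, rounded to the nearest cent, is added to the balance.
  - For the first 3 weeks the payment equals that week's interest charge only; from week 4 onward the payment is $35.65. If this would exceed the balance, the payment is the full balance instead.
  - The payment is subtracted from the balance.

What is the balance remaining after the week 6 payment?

Week 1: opening $101.92; interest $3.36 → $105.28; payment $3.36; balance $101.92
Week 2: opening $101.92; interest $3.36 → $105.28; payment $3.36; balance $101.92
Week 3: opening $101.92; interest $3.36 → $105.28; payment $3.36; balance $101.92
Week 4: opening $101.92; interest $3.36 → $105.28; payment $35.65; balance $69.63
Week 5: opening $69.63; interest $2.30 → $71.93; payment $35.65; balance $36.28
Week 6: opening $36.28; interest $1.20 → $37.48; payment $35.65; balance $1.83

$1.83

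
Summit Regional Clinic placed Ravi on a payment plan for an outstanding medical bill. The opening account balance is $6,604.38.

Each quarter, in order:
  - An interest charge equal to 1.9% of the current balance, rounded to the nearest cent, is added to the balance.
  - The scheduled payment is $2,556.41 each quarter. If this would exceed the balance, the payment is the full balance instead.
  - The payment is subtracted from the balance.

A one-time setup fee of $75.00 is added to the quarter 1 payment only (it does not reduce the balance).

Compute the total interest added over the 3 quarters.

Quarter 1: opening $6,604.38; interest $125.48 → $6,729.86; payment $2,556.41 (+ $75.00 fee); balance $4,173.45
Quarter 2: opening $4,173.45; interest $79.30 → $4,252.75; payment $2,556.41; balance $1,696.34
Quarter 3: opening $1,696.34; interest $32.23 → $1,728.57; payment $1,728.57; balance $0.00
Total interest: $125.48 + $79.30 + $32.23 = $237.01

$237.01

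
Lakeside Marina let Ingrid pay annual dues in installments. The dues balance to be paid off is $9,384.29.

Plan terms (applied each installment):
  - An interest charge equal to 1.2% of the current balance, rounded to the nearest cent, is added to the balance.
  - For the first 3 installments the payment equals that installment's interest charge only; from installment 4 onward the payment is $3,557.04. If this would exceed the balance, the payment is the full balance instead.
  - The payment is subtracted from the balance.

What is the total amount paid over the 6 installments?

Installment 1: opening $9,384.29; interest $112.61 → $9,496.90; payment $112.61; balance $9,384.29
Installment 2: opening $9,384.29; interest $112.61 → $9,496.90; payment $112.61; balance $9,384.29
Installment 3: opening $9,384.29; interest $112.61 → $9,496.90; payment $112.61; balance $9,384.29
Installment 4: opening $9,384.29; interest $112.61 → $9,496.90; payment $3,557.04; balance $5,939.86
Installment 5: opening $5,939.86; interest $71.28 → $6,011.14; payment $3,557.04; balance $2,454.10
Installment 6: opening $2,454.10; interest $29.45 → $2,483.55; payment $2,483.55; balance $0.00
Total paid: $9,935.46

$9,935.46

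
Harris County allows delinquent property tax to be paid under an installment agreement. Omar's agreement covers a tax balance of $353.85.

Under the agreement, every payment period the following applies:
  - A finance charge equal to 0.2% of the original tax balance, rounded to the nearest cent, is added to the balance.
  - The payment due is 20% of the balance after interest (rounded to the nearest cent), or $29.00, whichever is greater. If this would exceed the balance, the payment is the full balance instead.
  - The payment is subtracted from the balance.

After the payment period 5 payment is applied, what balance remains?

$117.86

Payment period 1: opening $353.85; interest $0.71 → $354.56; payment $70.91; balance $283.65
Payment period 2: opening $283.65; interest $0.71 → $284.36; payment $56.87; balance $227.49
Payment period 3: opening $227.49; interest $0.71 → $228.20; payment $45.64; balance $182.56
Payment period 4: opening $182.56; interest $0.71 → $183.27; payment $36.65; balance $146.62
Payment period 5: opening $146.62; interest $0.71 → $147.33; payment $29.47; balance $117.86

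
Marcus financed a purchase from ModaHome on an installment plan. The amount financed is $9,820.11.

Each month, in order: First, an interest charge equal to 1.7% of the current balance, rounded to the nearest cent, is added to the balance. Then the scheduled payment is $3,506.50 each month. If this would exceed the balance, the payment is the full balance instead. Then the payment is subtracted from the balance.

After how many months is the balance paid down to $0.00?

Month 1: opening $9,820.11; interest $166.94 → $9,987.05; payment $3,506.50; balance $6,480.55
Month 2: opening $6,480.55; interest $110.17 → $6,590.72; payment $3,506.50; balance $3,084.22
Month 3: opening $3,084.22; interest $52.43 → $3,136.65; payment $3,136.65; balance $0.00
Balance reaches $0.00 in month 3.

3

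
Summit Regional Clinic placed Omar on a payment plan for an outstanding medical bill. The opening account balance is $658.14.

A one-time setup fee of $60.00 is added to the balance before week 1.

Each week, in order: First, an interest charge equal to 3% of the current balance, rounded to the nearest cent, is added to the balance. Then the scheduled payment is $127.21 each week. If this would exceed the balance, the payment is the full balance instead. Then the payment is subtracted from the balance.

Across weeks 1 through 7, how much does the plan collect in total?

$798.94

Week 1: opening $718.14; interest $21.54 → $739.68; payment $127.21; balance $612.47
Week 2: opening $612.47; interest $18.37 → $630.84; payment $127.21; balance $503.63
Week 3: opening $503.63; interest $15.11 → $518.74; payment $127.21; balance $391.53
Week 4: opening $391.53; interest $11.75 → $403.28; payment $127.21; balance $276.07
Week 5: opening $276.07; interest $8.28 → $284.35; payment $127.21; balance $157.14
Week 6: opening $157.14; interest $4.71 → $161.85; payment $127.21; balance $34.64
Week 7: opening $34.64; interest $1.04 → $35.68; payment $35.68; balance $0.00
Total paid: $798.94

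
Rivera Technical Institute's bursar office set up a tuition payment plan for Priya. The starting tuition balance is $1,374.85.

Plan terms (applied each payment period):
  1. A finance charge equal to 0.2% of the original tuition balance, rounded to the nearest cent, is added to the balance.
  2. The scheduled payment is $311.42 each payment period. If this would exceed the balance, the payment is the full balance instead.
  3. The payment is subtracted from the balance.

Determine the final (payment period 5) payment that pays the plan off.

$142.92

# | Opening | Interest | Payment | End bal
1 | $1,374.85 | $2.75 | $311.42 | $1,066.18
2 | $1,066.18 | $2.75 | $311.42 | $757.51
3 | $757.51 | $2.75 | $311.42 | $448.84
4 | $448.84 | $2.75 | $311.42 | $140.17
5 | $140.17 | $2.75 | $142.92 | $0.00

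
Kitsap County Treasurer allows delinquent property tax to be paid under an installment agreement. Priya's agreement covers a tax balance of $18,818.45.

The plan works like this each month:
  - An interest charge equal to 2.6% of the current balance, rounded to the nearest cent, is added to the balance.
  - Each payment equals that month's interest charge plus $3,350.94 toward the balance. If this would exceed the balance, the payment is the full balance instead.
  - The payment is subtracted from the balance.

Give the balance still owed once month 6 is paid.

$0.00

Month 1: opening $18,818.45; interest $489.28 → $19,307.73; payment $3,840.22; balance $15,467.51
Month 2: opening $15,467.51; interest $402.16 → $15,869.67; payment $3,753.10; balance $12,116.57
Month 3: opening $12,116.57; interest $315.03 → $12,431.60; payment $3,665.97; balance $8,765.63
Month 4: opening $8,765.63; interest $227.91 → $8,993.54; payment $3,578.85; balance $5,414.69
Month 5: opening $5,414.69; interest $140.78 → $5,555.47; payment $3,491.72; balance $2,063.75
Month 6: opening $2,063.75; interest $53.66 → $2,117.41; payment $2,117.41; balance $0.00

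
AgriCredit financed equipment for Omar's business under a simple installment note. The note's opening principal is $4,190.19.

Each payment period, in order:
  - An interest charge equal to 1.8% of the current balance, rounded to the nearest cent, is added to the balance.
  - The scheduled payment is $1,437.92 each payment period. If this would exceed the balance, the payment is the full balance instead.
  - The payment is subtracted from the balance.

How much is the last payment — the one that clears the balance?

Payment period 1: opening $4,190.19; interest $75.42 → $4,265.61; payment $1,437.92; balance $2,827.69
Payment period 2: opening $2,827.69; interest $50.90 → $2,878.59; payment $1,437.92; balance $1,440.67
Payment period 3: opening $1,440.67; interest $25.93 → $1,466.60; payment $1,437.92; balance $28.68
Payment period 4: opening $28.68; interest $0.52 → $29.20; payment $29.20; balance $0.00

$29.20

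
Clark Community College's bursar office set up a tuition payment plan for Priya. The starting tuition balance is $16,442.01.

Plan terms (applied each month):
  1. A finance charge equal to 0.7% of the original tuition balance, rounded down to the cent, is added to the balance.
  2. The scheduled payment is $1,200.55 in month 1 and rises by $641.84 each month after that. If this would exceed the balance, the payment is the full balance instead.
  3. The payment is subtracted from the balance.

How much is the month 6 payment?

# | Opening | Interest | Payment | End bal
1 | $16,442.01 | $115.09 | $1,200.55 | $15,356.55
2 | $15,356.55 | $115.09 | $1,842.39 | $13,629.25
3 | $13,629.25 | $115.09 | $2,484.23 | $11,260.11
4 | $11,260.11 | $115.09 | $3,126.07 | $8,249.13
5 | $8,249.13 | $115.09 | $3,767.91 | $4,596.31
6 | $4,596.31 | $115.09 | $4,409.75 | $301.65

$4,409.75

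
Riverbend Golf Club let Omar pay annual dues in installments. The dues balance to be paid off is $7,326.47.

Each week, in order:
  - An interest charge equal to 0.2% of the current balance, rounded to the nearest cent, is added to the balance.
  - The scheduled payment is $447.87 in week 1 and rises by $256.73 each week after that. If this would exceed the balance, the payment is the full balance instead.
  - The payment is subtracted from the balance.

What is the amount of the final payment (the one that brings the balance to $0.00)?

$854.61

Week 1: opening $7,326.47; interest $14.65 → $7,341.12; payment $447.87; balance $6,893.25
Week 2: opening $6,893.25; interest $13.79 → $6,907.04; payment $704.60; balance $6,202.44
Week 3: opening $6,202.44; interest $12.40 → $6,214.84; payment $961.33; balance $5,253.51
Week 4: opening $5,253.51; interest $10.51 → $5,264.02; payment $1,218.06; balance $4,045.96
Week 5: opening $4,045.96; interest $8.09 → $4,054.05; payment $1,474.79; balance $2,579.26
Week 6: opening $2,579.26; interest $5.16 → $2,584.42; payment $1,731.52; balance $852.90
Week 7: opening $852.90; interest $1.71 → $854.61; payment $854.61; balance $0.00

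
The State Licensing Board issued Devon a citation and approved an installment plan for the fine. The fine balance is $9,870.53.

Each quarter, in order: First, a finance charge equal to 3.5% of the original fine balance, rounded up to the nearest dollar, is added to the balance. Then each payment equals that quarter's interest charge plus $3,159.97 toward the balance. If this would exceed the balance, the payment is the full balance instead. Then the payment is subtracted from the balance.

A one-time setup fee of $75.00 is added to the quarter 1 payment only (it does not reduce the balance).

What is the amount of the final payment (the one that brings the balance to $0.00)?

$736.62

Quarter 1: $9,870.53 +$346.00 interest = $10,216.53; pay $3,505.97 (+ $75.00 fee) → $6,710.56
Quarter 2: $6,710.56 +$346.00 interest = $7,056.56; pay $3,505.97 → $3,550.59
Quarter 3: $3,550.59 +$346.00 interest = $3,896.59; pay $3,505.97 → $390.62
Quarter 4: $390.62 +$346.00 interest = $736.62; pay $736.62 → $0.00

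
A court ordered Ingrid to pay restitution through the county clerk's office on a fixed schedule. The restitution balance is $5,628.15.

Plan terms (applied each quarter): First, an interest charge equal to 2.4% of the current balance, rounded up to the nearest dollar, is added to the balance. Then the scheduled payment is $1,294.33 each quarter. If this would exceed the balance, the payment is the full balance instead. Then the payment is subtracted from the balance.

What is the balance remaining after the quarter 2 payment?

Quarter 1: opening $5,628.15; interest $136.00 → $5,764.15; payment $1,294.33; balance $4,469.82
Quarter 2: opening $4,469.82; interest $108.00 → $4,577.82; payment $1,294.33; balance $3,283.49

$3,283.49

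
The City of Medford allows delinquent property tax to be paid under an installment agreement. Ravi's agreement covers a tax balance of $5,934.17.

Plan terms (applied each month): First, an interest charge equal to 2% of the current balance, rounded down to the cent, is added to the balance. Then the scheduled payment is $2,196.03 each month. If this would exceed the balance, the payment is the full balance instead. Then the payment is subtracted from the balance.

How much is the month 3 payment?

Month 1: $5,934.17 +$118.68 interest = $6,052.85; pay $2,196.03 → $3,856.82
Month 2: $3,856.82 +$77.13 interest = $3,933.95; pay $2,196.03 → $1,737.92
Month 3: $1,737.92 +$34.75 interest = $1,772.67; pay $1,772.67 → $0.00

$1,772.67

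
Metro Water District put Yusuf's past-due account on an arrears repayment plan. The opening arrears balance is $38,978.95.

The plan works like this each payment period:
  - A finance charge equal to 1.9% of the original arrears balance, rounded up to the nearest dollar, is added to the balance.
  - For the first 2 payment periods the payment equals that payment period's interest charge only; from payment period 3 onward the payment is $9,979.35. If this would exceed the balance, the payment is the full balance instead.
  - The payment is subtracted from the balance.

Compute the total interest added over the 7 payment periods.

$5,187.00

Payment period 1: $38,978.95 +$741.00 interest = $39,719.95; pay $741.00 → $38,978.95
Payment period 2: $38,978.95 +$741.00 interest = $39,719.95; pay $741.00 → $38,978.95
Payment period 3: $38,978.95 +$741.00 interest = $39,719.95; pay $9,979.35 → $29,740.60
Payment period 4: $29,740.60 +$741.00 interest = $30,481.60; pay $9,979.35 → $20,502.25
Payment period 5: $20,502.25 +$741.00 interest = $21,243.25; pay $9,979.35 → $11,263.90
Payment period 6: $11,263.90 +$741.00 interest = $12,004.90; pay $9,979.35 → $2,025.55
Payment period 7: $2,025.55 +$741.00 interest = $2,766.55; pay $2,766.55 → $0.00
Total interest: $741.00 + $741.00 + $741.00 + $741.00 + $741.00 + $741.00 + $741.00 = $5,187.00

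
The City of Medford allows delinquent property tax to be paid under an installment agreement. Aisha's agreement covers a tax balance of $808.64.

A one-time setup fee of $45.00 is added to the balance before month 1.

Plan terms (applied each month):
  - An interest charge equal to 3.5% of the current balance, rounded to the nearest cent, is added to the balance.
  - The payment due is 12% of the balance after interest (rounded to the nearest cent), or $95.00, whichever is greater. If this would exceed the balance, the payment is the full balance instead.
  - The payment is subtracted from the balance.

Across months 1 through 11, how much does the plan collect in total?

# | Opening | Interest | Payment | End bal
1 | $853.64 | $29.88 | $106.02 | $777.50
2 | $777.50 | $27.21 | $96.57 | $708.14
3 | $708.14 | $24.78 | $95.00 | $637.92
4 | $637.92 | $22.33 | $95.00 | $565.25
5 | $565.25 | $19.78 | $95.00 | $490.03
6 | $490.03 | $17.15 | $95.00 | $412.18
7 | $412.18 | $14.43 | $95.00 | $331.61
8 | $331.61 | $11.61 | $95.00 | $248.22
9 | $248.22 | $8.69 | $95.00 | $161.91
10 | $161.91 | $5.67 | $95.00 | $72.58
11 | $72.58 | $2.54 | $75.12 | $0.00
Total paid: $1,037.71

$1,037.71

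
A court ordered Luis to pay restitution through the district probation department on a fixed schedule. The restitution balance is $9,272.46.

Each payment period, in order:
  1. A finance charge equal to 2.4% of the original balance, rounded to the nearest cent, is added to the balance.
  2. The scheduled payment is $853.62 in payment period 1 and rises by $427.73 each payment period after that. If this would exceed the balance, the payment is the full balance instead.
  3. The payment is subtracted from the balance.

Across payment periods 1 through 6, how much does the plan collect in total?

$10,607.70

Payment period 1: opening $9,272.46; interest $222.54 → $9,495.00; payment $853.62; balance $8,641.38
Payment period 2: opening $8,641.38; interest $222.54 → $8,863.92; payment $1,281.35; balance $7,582.57
Payment period 3: opening $7,582.57; interest $222.54 → $7,805.11; payment $1,709.08; balance $6,096.03
Payment period 4: opening $6,096.03; interest $222.54 → $6,318.57; payment $2,136.81; balance $4,181.76
Payment period 5: opening $4,181.76; interest $222.54 → $4,404.30; payment $2,564.54; balance $1,839.76
Payment period 6: opening $1,839.76; interest $222.54 → $2,062.30; payment $2,062.30; balance $0.00
Total paid: $10,607.70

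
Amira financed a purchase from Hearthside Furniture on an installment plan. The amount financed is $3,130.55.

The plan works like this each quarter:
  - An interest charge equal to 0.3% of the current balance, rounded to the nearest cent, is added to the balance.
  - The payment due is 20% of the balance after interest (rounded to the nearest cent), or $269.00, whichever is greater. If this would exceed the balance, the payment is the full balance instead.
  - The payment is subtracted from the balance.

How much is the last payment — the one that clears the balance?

$233.22

Quarter 1: opening $3,130.55; interest $9.39 → $3,139.94; payment $627.99; balance $2,511.95
Quarter 2: opening $2,511.95; interest $7.54 → $2,519.49; payment $503.90; balance $2,015.59
Quarter 3: opening $2,015.59; interest $6.05 → $2,021.64; payment $404.33; balance $1,617.31
Quarter 4: opening $1,617.31; interest $4.85 → $1,622.16; payment $324.43; balance $1,297.73
Quarter 5: opening $1,297.73; interest $3.89 → $1,301.62; payment $269.00; balance $1,032.62
Quarter 6: opening $1,032.62; interest $3.10 → $1,035.72; payment $269.00; balance $766.72
Quarter 7: opening $766.72; interest $2.30 → $769.02; payment $269.00; balance $500.02
Quarter 8: opening $500.02; interest $1.50 → $501.52; payment $269.00; balance $232.52
Quarter 9: opening $232.52; interest $0.70 → $233.22; payment $233.22; balance $0.00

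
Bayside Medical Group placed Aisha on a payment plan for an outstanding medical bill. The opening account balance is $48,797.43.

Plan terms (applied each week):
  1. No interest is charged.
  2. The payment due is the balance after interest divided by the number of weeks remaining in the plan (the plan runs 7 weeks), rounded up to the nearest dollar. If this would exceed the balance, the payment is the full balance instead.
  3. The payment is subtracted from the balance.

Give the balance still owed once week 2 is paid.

$34,854.43

# | Opening | Payment | End bal
1 | $48,797.43 | $6,972.00 | $41,825.43
2 | $41,825.43 | $6,971.00 | $34,854.43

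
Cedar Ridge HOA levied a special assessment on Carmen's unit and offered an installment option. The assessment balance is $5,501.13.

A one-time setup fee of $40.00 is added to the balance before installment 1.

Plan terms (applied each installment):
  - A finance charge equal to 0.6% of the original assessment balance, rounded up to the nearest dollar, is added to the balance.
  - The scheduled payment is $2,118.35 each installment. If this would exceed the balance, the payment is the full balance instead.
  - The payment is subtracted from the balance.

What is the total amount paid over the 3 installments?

$5,643.13

# | Opening | Interest | Payment | End bal
1 | $5,541.13 | $34.00 | $2,118.35 | $3,456.78
2 | $3,456.78 | $34.00 | $2,118.35 | $1,372.43
3 | $1,372.43 | $34.00 | $1,406.43 | $0.00
Total paid: $5,643.13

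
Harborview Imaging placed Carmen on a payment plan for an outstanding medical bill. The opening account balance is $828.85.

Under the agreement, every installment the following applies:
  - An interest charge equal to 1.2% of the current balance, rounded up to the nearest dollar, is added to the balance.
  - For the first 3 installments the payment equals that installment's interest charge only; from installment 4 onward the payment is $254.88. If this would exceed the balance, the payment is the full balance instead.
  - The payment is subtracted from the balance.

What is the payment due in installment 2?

Installment 1: $828.85 +$10.00 interest = $838.85; pay $10.00 → $828.85
Installment 2: $828.85 +$10.00 interest = $838.85; pay $10.00 → $828.85

$10.00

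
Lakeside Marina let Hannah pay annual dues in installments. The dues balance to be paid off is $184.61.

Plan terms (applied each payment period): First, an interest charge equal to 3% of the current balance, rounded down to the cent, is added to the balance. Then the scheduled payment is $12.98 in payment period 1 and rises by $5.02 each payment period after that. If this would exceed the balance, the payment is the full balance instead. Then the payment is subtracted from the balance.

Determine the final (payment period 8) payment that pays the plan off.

$17.21

Payment period 1: $184.61 +$5.53 interest = $190.14; pay $12.98 → $177.16
Payment period 2: $177.16 +$5.31 interest = $182.47; pay $18.00 → $164.47
Payment period 3: $164.47 +$4.93 interest = $169.40; pay $23.02 → $146.38
Payment period 4: $146.38 +$4.39 interest = $150.77; pay $28.04 → $122.73
Payment period 5: $122.73 +$3.68 interest = $126.41; pay $33.06 → $93.35
Payment period 6: $93.35 +$2.80 interest = $96.15; pay $38.08 → $58.07
Payment period 7: $58.07 +$1.74 interest = $59.81; pay $43.10 → $16.71
Payment period 8: $16.71 +$0.50 interest = $17.21; pay $17.21 → $0.00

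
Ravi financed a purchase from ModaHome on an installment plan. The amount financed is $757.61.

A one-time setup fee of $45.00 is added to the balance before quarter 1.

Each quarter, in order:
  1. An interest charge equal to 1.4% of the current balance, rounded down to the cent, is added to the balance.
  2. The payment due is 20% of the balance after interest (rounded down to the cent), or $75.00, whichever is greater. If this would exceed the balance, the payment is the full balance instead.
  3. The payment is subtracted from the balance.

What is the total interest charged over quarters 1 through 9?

Quarter 1: $802.61 +$11.23 interest = $813.84; pay $162.76 → $651.08
Quarter 2: $651.08 +$9.11 interest = $660.19; pay $132.03 → $528.16
Quarter 3: $528.16 +$7.39 interest = $535.55; pay $107.11 → $428.44
Quarter 4: $428.44 +$5.99 interest = $434.43; pay $86.88 → $347.55
Quarter 5: $347.55 +$4.86 interest = $352.41; pay $75.00 → $277.41
Quarter 6: $277.41 +$3.88 interest = $281.29; pay $75.00 → $206.29
Quarter 7: $206.29 +$2.88 interest = $209.17; pay $75.00 → $134.17
Quarter 8: $134.17 +$1.87 interest = $136.04; pay $75.00 → $61.04
Quarter 9: $61.04 +$0.85 interest = $61.89; pay $61.89 → $0.00
Total interest: $11.23 + $9.11 + $7.39 + $5.99 + $4.86 + $3.88 + $2.88 + $1.87 + $0.85 = $48.06

$48.06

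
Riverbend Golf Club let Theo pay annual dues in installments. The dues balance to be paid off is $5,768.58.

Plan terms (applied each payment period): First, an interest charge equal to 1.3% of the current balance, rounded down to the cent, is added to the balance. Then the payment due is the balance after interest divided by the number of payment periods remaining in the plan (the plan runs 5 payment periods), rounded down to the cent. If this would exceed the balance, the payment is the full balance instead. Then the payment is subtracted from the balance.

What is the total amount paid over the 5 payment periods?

$5,997.48

Payment period 1: opening $5,768.58; interest $74.99 → $5,843.57; payment $1,168.71; balance $4,674.86
Payment period 2: opening $4,674.86; interest $60.77 → $4,735.63; payment $1,183.90; balance $3,551.73
Payment period 3: opening $3,551.73; interest $46.17 → $3,597.90; payment $1,199.30; balance $2,398.60
Payment period 4: opening $2,398.60; interest $31.18 → $2,429.78; payment $1,214.89; balance $1,214.89
Payment period 5: opening $1,214.89; interest $15.79 → $1,230.68; payment $1,230.68; balance $0.00
Total paid: $5,997.48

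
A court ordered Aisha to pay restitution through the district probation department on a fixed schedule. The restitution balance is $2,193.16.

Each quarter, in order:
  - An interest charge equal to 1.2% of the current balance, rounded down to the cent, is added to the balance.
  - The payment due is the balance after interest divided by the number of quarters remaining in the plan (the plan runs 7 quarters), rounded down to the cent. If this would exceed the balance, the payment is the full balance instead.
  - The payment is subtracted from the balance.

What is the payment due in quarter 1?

$317.06

Quarter 1: $2,193.16 +$26.31 interest = $2,219.47; pay $317.06 → $1,902.41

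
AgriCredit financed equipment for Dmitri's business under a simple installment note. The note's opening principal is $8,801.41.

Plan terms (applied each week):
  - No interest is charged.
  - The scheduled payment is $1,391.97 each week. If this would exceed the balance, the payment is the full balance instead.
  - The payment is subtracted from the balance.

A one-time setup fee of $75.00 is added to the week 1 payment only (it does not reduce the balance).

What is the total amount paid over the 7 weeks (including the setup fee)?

$8,876.41

Week 1: $8,801.41 − $1,391.97 (+ $75.00 fee) → $7,409.44
Week 2: $7,409.44 − $1,391.97 → $6,017.47
Week 3: $6,017.47 − $1,391.97 → $4,625.50
Week 4: $4,625.50 − $1,391.97 → $3,233.53
Week 5: $3,233.53 − $1,391.97 → $1,841.56
Week 6: $1,841.56 − $1,391.97 → $449.59
Week 7: $449.59 − $449.59 → $0.00
Total paid: $8,876.41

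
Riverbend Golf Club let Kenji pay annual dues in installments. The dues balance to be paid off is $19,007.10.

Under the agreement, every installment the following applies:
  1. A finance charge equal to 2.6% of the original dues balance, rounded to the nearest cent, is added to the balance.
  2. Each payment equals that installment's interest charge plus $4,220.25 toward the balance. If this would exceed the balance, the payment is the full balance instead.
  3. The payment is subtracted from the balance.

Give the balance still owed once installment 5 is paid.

Installment 1: $19,007.10 +$494.18 interest = $19,501.28; pay $4,714.43 → $14,786.85
Installment 2: $14,786.85 +$494.18 interest = $15,281.03; pay $4,714.43 → $10,566.60
Installment 3: $10,566.60 +$494.18 interest = $11,060.78; pay $4,714.43 → $6,346.35
Installment 4: $6,346.35 +$494.18 interest = $6,840.53; pay $4,714.43 → $2,126.10
Installment 5: $2,126.10 +$494.18 interest = $2,620.28; pay $2,620.28 → $0.00

$0.00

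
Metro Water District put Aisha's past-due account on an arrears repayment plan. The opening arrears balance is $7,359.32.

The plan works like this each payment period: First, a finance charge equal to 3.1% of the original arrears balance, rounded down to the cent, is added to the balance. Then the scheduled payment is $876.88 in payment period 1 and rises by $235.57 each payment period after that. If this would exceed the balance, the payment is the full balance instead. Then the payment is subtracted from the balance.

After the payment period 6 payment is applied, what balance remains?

$0.00

# | Opening | Interest | Payment | End bal
1 | $7,359.32 | $228.13 | $876.88 | $6,710.57
2 | $6,710.57 | $228.13 | $1,112.45 | $5,826.25
3 | $5,826.25 | $228.13 | $1,348.02 | $4,706.36
4 | $4,706.36 | $228.13 | $1,583.59 | $3,350.90
5 | $3,350.90 | $228.13 | $1,819.16 | $1,759.87
6 | $1,759.87 | $228.13 | $1,988.00 | $0.00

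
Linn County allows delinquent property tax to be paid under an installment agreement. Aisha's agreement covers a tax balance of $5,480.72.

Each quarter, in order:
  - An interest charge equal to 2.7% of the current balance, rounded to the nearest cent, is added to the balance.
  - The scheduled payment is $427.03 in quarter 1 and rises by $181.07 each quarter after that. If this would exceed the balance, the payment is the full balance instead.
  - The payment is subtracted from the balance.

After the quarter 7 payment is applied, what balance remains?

$0.00

# | Opening | Interest | Payment | End bal
1 | $5,480.72 | $147.98 | $427.03 | $5,201.67
2 | $5,201.67 | $140.45 | $608.10 | $4,734.02
3 | $4,734.02 | $127.82 | $789.17 | $4,072.67
4 | $4,072.67 | $109.96 | $970.24 | $3,212.39
5 | $3,212.39 | $86.73 | $1,151.31 | $2,147.81
6 | $2,147.81 | $57.99 | $1,332.38 | $873.42
7 | $873.42 | $23.58 | $897.00 | $0.00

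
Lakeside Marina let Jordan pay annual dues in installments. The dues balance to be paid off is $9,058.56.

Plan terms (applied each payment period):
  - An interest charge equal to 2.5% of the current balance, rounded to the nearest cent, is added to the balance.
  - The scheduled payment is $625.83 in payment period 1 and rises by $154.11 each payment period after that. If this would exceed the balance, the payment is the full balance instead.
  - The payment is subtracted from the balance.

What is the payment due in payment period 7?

Payment period 1: opening $9,058.56; interest $226.46 → $9,285.02; payment $625.83; balance $8,659.19
Payment period 2: opening $8,659.19; interest $216.48 → $8,875.67; payment $779.94; balance $8,095.73
Payment period 3: opening $8,095.73; interest $202.39 → $8,298.12; payment $934.05; balance $7,364.07
Payment period 4: opening $7,364.07; interest $184.10 → $7,548.17; payment $1,088.16; balance $6,460.01
Payment period 5: opening $6,460.01; interest $161.50 → $6,621.51; payment $1,242.27; balance $5,379.24
Payment period 6: opening $5,379.24; interest $134.48 → $5,513.72; payment $1,396.38; balance $4,117.34
Payment period 7: opening $4,117.34; interest $102.93 → $4,220.27; payment $1,550.49; balance $2,669.78

$1,550.49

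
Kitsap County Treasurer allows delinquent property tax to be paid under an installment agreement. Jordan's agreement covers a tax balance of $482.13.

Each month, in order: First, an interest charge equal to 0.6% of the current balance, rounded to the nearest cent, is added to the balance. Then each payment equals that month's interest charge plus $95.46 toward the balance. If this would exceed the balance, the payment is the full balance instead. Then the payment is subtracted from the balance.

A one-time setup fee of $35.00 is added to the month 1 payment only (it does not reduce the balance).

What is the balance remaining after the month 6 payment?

$0.00

Month 1: opening $482.13; interest $2.89 → $485.02; payment $98.35 (+ $35.00 fee); balance $386.67
Month 2: opening $386.67; interest $2.32 → $388.99; payment $97.78; balance $291.21
Month 3: opening $291.21; interest $1.75 → $292.96; payment $97.21; balance $195.75
Month 4: opening $195.75; interest $1.17 → $196.92; payment $96.63; balance $100.29
Month 5: opening $100.29; interest $0.60 → $100.89; payment $96.06; balance $4.83
Month 6: opening $4.83; interest $0.03 → $4.86; payment $4.86; balance $0.00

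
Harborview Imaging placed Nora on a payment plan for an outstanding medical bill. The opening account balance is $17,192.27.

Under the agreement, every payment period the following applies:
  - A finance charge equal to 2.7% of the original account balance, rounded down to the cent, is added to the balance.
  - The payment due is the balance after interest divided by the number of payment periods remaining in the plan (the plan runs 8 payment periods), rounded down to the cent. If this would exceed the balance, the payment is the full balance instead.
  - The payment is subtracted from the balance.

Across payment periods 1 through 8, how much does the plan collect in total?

$20,905.79

Payment period 1: opening $17,192.27; interest $464.19 → $17,656.46; payment $2,207.05; balance $15,449.41
Payment period 2: opening $15,449.41; interest $464.19 → $15,913.60; payment $2,273.37; balance $13,640.23
Payment period 3: opening $13,640.23; interest $464.19 → $14,104.42; payment $2,350.73; balance $11,753.69
Payment period 4: opening $11,753.69; interest $464.19 → $12,217.88; payment $2,443.57; balance $9,774.31
Payment period 5: opening $9,774.31; interest $464.19 → $10,238.50; payment $2,559.62; balance $7,678.88
Payment period 6: opening $7,678.88; interest $464.19 → $8,143.07; payment $2,714.35; balance $5,428.72
Payment period 7: opening $5,428.72; interest $464.19 → $5,892.91; payment $2,946.45; balance $2,946.46
Payment period 8: opening $2,946.46; interest $464.19 → $3,410.65; payment $3,410.65; balance $0.00
Total paid: $20,905.79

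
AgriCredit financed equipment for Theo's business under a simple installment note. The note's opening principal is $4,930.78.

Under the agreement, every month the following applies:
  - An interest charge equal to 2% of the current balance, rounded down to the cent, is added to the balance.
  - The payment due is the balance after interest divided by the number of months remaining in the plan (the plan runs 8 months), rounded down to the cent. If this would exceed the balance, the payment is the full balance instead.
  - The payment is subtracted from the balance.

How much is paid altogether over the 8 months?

# | Opening | Interest | Payment | End bal
1 | $4,930.78 | $98.61 | $628.67 | $4,400.72
2 | $4,400.72 | $88.01 | $641.24 | $3,847.49
3 | $3,847.49 | $76.94 | $654.07 | $3,270.36
4 | $3,270.36 | $65.40 | $667.15 | $2,668.61
5 | $2,668.61 | $53.37 | $680.49 | $2,041.49
6 | $2,041.49 | $40.82 | $694.10 | $1,388.21
7 | $1,388.21 | $27.76 | $707.98 | $707.99
8 | $707.99 | $14.15 | $722.14 | $0.00
Total paid: $5,395.84

$5,395.84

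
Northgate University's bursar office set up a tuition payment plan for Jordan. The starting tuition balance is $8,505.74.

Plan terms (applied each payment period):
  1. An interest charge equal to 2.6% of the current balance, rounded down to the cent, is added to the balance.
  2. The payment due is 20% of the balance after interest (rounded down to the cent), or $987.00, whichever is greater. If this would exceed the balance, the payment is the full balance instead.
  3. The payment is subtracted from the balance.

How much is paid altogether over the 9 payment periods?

$9,441.94

Payment period 1: $8,505.74 +$221.14 interest = $8,726.88; pay $1,745.37 → $6,981.51
Payment period 2: $6,981.51 +$181.51 interest = $7,163.02; pay $1,432.60 → $5,730.42
Payment period 3: $5,730.42 +$148.99 interest = $5,879.41; pay $1,175.88 → $4,703.53
Payment period 4: $4,703.53 +$122.29 interest = $4,825.82; pay $987.00 → $3,838.82
Payment period 5: $3,838.82 +$99.80 interest = $3,938.62; pay $987.00 → $2,951.62
Payment period 6: $2,951.62 +$76.74 interest = $3,028.36; pay $987.00 → $2,041.36
Payment period 7: $2,041.36 +$53.07 interest = $2,094.43; pay $987.00 → $1,107.43
Payment period 8: $1,107.43 +$28.79 interest = $1,136.22; pay $987.00 → $149.22
Payment period 9: $149.22 +$3.87 interest = $153.09; pay $153.09 → $0.00
Total paid: $9,441.94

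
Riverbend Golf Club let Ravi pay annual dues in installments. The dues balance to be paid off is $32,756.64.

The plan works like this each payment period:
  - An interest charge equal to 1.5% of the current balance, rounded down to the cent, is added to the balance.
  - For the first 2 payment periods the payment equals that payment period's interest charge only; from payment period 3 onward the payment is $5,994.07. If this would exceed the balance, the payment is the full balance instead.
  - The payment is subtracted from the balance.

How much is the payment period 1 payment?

Payment period 1: $32,756.64 +$491.34 interest = $33,247.98; pay $491.34 → $32,756.64

$491.34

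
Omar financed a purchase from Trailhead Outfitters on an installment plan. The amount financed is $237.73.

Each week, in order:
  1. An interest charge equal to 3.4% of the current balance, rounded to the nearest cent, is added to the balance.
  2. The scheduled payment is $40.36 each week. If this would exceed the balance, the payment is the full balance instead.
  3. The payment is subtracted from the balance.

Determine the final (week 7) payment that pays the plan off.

# | Opening | Interest | Payment | End bal
1 | $237.73 | $8.08 | $40.36 | $205.45
2 | $205.45 | $6.99 | $40.36 | $172.08
3 | $172.08 | $5.85 | $40.36 | $137.57
4 | $137.57 | $4.68 | $40.36 | $101.89
5 | $101.89 | $3.46 | $40.36 | $64.99
6 | $64.99 | $2.21 | $40.36 | $26.84
7 | $26.84 | $0.91 | $27.75 | $0.00

$27.75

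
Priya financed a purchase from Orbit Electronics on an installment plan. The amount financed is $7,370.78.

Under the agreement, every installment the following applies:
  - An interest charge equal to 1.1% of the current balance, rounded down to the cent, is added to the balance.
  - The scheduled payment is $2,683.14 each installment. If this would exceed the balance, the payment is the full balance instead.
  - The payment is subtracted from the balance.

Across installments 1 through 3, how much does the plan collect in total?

Installment 1: opening $7,370.78; interest $81.07 → $7,451.85; payment $2,683.14; balance $4,768.71
Installment 2: opening $4,768.71; interest $52.45 → $4,821.16; payment $2,683.14; balance $2,138.02
Installment 3: opening $2,138.02; interest $23.51 → $2,161.53; payment $2,161.53; balance $0.00
Total paid: $7,527.81

$7,527.81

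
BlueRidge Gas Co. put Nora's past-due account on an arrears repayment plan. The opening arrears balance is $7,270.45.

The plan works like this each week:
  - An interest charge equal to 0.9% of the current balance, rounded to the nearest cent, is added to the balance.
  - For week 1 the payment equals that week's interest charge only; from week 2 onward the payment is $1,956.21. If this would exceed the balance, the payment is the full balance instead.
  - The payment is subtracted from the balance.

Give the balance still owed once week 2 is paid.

Week 1: opening $7,270.45; interest $65.43 → $7,335.88; payment $65.43; balance $7,270.45
Week 2: opening $7,270.45; interest $65.43 → $7,335.88; payment $1,956.21; balance $5,379.67

$5,379.67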